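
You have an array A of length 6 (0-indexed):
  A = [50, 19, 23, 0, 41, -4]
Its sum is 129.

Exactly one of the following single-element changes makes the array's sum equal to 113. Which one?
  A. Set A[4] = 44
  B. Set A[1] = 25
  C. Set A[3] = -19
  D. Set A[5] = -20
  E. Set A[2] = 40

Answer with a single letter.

Answer: D

Derivation:
Option A: A[4] 41->44, delta=3, new_sum=129+(3)=132
Option B: A[1] 19->25, delta=6, new_sum=129+(6)=135
Option C: A[3] 0->-19, delta=-19, new_sum=129+(-19)=110
Option D: A[5] -4->-20, delta=-16, new_sum=129+(-16)=113 <-- matches target
Option E: A[2] 23->40, delta=17, new_sum=129+(17)=146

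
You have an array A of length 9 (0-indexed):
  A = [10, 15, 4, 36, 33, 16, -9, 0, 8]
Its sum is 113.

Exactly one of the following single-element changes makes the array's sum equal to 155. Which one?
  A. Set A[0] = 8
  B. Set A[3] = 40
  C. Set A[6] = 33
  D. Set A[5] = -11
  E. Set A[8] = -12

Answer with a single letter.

Option A: A[0] 10->8, delta=-2, new_sum=113+(-2)=111
Option B: A[3] 36->40, delta=4, new_sum=113+(4)=117
Option C: A[6] -9->33, delta=42, new_sum=113+(42)=155 <-- matches target
Option D: A[5] 16->-11, delta=-27, new_sum=113+(-27)=86
Option E: A[8] 8->-12, delta=-20, new_sum=113+(-20)=93

Answer: C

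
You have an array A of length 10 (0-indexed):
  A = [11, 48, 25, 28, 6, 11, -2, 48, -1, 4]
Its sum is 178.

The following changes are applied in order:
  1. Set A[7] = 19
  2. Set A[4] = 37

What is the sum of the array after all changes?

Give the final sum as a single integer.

Answer: 180

Derivation:
Initial sum: 178
Change 1: A[7] 48 -> 19, delta = -29, sum = 149
Change 2: A[4] 6 -> 37, delta = 31, sum = 180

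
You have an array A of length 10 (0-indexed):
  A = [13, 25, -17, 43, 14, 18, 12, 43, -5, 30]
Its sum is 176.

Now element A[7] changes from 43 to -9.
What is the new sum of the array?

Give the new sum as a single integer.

Answer: 124

Derivation:
Old value at index 7: 43
New value at index 7: -9
Delta = -9 - 43 = -52
New sum = old_sum + delta = 176 + (-52) = 124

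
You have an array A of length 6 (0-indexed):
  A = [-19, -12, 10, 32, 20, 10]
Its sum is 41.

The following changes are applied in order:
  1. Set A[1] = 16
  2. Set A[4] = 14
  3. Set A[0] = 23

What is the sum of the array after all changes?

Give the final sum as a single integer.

Answer: 105

Derivation:
Initial sum: 41
Change 1: A[1] -12 -> 16, delta = 28, sum = 69
Change 2: A[4] 20 -> 14, delta = -6, sum = 63
Change 3: A[0] -19 -> 23, delta = 42, sum = 105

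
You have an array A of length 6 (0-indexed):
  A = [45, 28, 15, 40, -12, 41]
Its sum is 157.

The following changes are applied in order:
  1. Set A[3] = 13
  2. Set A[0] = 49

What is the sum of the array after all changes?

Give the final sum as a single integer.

Initial sum: 157
Change 1: A[3] 40 -> 13, delta = -27, sum = 130
Change 2: A[0] 45 -> 49, delta = 4, sum = 134

Answer: 134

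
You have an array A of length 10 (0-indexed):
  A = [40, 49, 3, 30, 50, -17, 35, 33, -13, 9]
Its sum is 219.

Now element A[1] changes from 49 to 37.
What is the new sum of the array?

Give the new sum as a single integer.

Old value at index 1: 49
New value at index 1: 37
Delta = 37 - 49 = -12
New sum = old_sum + delta = 219 + (-12) = 207

Answer: 207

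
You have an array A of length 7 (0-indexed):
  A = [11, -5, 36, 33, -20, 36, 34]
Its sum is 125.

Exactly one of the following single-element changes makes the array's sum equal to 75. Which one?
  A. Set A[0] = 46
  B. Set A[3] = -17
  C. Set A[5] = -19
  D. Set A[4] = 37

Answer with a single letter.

Answer: B

Derivation:
Option A: A[0] 11->46, delta=35, new_sum=125+(35)=160
Option B: A[3] 33->-17, delta=-50, new_sum=125+(-50)=75 <-- matches target
Option C: A[5] 36->-19, delta=-55, new_sum=125+(-55)=70
Option D: A[4] -20->37, delta=57, new_sum=125+(57)=182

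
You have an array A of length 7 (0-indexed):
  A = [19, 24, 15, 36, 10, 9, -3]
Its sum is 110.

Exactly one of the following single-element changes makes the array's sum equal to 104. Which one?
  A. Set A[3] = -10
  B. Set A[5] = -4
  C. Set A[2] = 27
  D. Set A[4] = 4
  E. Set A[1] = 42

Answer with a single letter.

Answer: D

Derivation:
Option A: A[3] 36->-10, delta=-46, new_sum=110+(-46)=64
Option B: A[5] 9->-4, delta=-13, new_sum=110+(-13)=97
Option C: A[2] 15->27, delta=12, new_sum=110+(12)=122
Option D: A[4] 10->4, delta=-6, new_sum=110+(-6)=104 <-- matches target
Option E: A[1] 24->42, delta=18, new_sum=110+(18)=128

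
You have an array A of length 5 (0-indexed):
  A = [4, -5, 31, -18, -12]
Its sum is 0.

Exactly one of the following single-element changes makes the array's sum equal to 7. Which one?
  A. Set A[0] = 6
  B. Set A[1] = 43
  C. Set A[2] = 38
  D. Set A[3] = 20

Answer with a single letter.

Answer: C

Derivation:
Option A: A[0] 4->6, delta=2, new_sum=0+(2)=2
Option B: A[1] -5->43, delta=48, new_sum=0+(48)=48
Option C: A[2] 31->38, delta=7, new_sum=0+(7)=7 <-- matches target
Option D: A[3] -18->20, delta=38, new_sum=0+(38)=38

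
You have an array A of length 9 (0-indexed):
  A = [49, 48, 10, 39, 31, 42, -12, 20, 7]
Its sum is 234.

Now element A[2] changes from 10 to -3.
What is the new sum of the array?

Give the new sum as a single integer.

Answer: 221

Derivation:
Old value at index 2: 10
New value at index 2: -3
Delta = -3 - 10 = -13
New sum = old_sum + delta = 234 + (-13) = 221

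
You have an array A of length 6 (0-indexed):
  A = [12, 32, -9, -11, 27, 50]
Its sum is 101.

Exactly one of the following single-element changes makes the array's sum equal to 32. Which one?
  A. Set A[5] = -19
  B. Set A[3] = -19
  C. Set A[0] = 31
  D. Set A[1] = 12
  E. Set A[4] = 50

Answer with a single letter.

Answer: A

Derivation:
Option A: A[5] 50->-19, delta=-69, new_sum=101+(-69)=32 <-- matches target
Option B: A[3] -11->-19, delta=-8, new_sum=101+(-8)=93
Option C: A[0] 12->31, delta=19, new_sum=101+(19)=120
Option D: A[1] 32->12, delta=-20, new_sum=101+(-20)=81
Option E: A[4] 27->50, delta=23, new_sum=101+(23)=124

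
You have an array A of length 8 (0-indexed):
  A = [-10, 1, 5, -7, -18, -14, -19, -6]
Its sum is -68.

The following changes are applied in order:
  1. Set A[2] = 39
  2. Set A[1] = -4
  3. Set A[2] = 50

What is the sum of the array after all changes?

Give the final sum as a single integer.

Answer: -28

Derivation:
Initial sum: -68
Change 1: A[2] 5 -> 39, delta = 34, sum = -34
Change 2: A[1] 1 -> -4, delta = -5, sum = -39
Change 3: A[2] 39 -> 50, delta = 11, sum = -28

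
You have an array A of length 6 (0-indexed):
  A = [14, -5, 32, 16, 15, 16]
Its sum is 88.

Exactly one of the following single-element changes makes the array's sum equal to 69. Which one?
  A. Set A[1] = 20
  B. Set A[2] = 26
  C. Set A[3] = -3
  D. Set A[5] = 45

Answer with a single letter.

Answer: C

Derivation:
Option A: A[1] -5->20, delta=25, new_sum=88+(25)=113
Option B: A[2] 32->26, delta=-6, new_sum=88+(-6)=82
Option C: A[3] 16->-3, delta=-19, new_sum=88+(-19)=69 <-- matches target
Option D: A[5] 16->45, delta=29, new_sum=88+(29)=117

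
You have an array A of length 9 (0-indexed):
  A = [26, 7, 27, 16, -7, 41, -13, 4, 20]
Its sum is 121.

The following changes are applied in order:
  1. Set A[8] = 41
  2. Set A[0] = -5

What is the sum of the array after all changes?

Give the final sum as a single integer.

Initial sum: 121
Change 1: A[8] 20 -> 41, delta = 21, sum = 142
Change 2: A[0] 26 -> -5, delta = -31, sum = 111

Answer: 111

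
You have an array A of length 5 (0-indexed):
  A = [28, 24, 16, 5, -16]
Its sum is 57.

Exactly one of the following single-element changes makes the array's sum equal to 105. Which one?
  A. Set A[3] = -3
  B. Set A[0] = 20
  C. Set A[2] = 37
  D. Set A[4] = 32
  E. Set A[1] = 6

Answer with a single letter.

Answer: D

Derivation:
Option A: A[3] 5->-3, delta=-8, new_sum=57+(-8)=49
Option B: A[0] 28->20, delta=-8, new_sum=57+(-8)=49
Option C: A[2] 16->37, delta=21, new_sum=57+(21)=78
Option D: A[4] -16->32, delta=48, new_sum=57+(48)=105 <-- matches target
Option E: A[1] 24->6, delta=-18, new_sum=57+(-18)=39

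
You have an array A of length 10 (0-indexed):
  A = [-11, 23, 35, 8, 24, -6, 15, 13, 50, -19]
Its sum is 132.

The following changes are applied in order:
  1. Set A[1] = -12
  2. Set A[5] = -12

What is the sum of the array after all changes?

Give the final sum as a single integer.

Answer: 91

Derivation:
Initial sum: 132
Change 1: A[1] 23 -> -12, delta = -35, sum = 97
Change 2: A[5] -6 -> -12, delta = -6, sum = 91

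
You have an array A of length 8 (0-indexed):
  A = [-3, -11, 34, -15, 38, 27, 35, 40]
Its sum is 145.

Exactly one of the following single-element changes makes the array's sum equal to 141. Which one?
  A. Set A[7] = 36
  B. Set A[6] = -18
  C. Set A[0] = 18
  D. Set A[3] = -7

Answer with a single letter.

Option A: A[7] 40->36, delta=-4, new_sum=145+(-4)=141 <-- matches target
Option B: A[6] 35->-18, delta=-53, new_sum=145+(-53)=92
Option C: A[0] -3->18, delta=21, new_sum=145+(21)=166
Option D: A[3] -15->-7, delta=8, new_sum=145+(8)=153

Answer: A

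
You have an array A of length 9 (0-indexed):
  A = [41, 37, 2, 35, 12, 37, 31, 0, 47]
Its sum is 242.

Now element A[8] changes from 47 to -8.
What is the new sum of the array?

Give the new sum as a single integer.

Old value at index 8: 47
New value at index 8: -8
Delta = -8 - 47 = -55
New sum = old_sum + delta = 242 + (-55) = 187

Answer: 187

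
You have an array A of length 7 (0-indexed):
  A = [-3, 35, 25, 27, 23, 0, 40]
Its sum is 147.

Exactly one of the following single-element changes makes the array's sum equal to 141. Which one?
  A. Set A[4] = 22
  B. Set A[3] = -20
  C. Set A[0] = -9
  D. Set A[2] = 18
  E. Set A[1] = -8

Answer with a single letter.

Option A: A[4] 23->22, delta=-1, new_sum=147+(-1)=146
Option B: A[3] 27->-20, delta=-47, new_sum=147+(-47)=100
Option C: A[0] -3->-9, delta=-6, new_sum=147+(-6)=141 <-- matches target
Option D: A[2] 25->18, delta=-7, new_sum=147+(-7)=140
Option E: A[1] 35->-8, delta=-43, new_sum=147+(-43)=104

Answer: C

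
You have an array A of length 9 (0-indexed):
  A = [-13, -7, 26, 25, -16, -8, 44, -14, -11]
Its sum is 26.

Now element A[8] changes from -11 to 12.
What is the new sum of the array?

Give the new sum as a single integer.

Answer: 49

Derivation:
Old value at index 8: -11
New value at index 8: 12
Delta = 12 - -11 = 23
New sum = old_sum + delta = 26 + (23) = 49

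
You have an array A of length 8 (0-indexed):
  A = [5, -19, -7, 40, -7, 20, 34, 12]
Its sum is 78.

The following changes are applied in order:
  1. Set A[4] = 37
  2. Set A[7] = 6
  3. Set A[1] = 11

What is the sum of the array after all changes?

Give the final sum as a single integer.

Initial sum: 78
Change 1: A[4] -7 -> 37, delta = 44, sum = 122
Change 2: A[7] 12 -> 6, delta = -6, sum = 116
Change 3: A[1] -19 -> 11, delta = 30, sum = 146

Answer: 146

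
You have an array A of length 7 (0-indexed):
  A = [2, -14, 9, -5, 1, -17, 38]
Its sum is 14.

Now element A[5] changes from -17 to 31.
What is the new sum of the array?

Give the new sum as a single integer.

Old value at index 5: -17
New value at index 5: 31
Delta = 31 - -17 = 48
New sum = old_sum + delta = 14 + (48) = 62

Answer: 62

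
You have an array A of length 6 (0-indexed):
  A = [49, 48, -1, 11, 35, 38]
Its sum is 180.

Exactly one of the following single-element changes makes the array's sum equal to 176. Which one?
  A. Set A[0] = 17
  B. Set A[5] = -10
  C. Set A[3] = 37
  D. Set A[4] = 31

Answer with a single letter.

Option A: A[0] 49->17, delta=-32, new_sum=180+(-32)=148
Option B: A[5] 38->-10, delta=-48, new_sum=180+(-48)=132
Option C: A[3] 11->37, delta=26, new_sum=180+(26)=206
Option D: A[4] 35->31, delta=-4, new_sum=180+(-4)=176 <-- matches target

Answer: D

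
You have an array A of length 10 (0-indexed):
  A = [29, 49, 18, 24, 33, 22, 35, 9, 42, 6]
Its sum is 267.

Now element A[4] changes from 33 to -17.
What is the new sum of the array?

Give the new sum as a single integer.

Answer: 217

Derivation:
Old value at index 4: 33
New value at index 4: -17
Delta = -17 - 33 = -50
New sum = old_sum + delta = 267 + (-50) = 217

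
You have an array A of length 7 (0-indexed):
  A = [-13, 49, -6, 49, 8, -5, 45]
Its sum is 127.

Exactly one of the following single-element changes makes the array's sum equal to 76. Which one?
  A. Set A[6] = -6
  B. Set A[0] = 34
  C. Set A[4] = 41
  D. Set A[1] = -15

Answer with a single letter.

Answer: A

Derivation:
Option A: A[6] 45->-6, delta=-51, new_sum=127+(-51)=76 <-- matches target
Option B: A[0] -13->34, delta=47, new_sum=127+(47)=174
Option C: A[4] 8->41, delta=33, new_sum=127+(33)=160
Option D: A[1] 49->-15, delta=-64, new_sum=127+(-64)=63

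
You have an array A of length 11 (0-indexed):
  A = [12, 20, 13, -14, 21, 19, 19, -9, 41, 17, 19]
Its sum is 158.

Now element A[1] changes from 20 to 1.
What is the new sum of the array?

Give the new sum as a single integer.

Old value at index 1: 20
New value at index 1: 1
Delta = 1 - 20 = -19
New sum = old_sum + delta = 158 + (-19) = 139

Answer: 139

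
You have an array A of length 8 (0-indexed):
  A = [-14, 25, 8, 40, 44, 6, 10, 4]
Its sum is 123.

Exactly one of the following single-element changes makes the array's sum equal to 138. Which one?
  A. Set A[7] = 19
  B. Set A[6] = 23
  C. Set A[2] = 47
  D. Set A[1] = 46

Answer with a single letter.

Option A: A[7] 4->19, delta=15, new_sum=123+(15)=138 <-- matches target
Option B: A[6] 10->23, delta=13, new_sum=123+(13)=136
Option C: A[2] 8->47, delta=39, new_sum=123+(39)=162
Option D: A[1] 25->46, delta=21, new_sum=123+(21)=144

Answer: A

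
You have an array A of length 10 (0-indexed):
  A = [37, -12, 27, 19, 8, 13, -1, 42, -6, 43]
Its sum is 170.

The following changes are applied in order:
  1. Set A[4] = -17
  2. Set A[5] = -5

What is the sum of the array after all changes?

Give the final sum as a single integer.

Initial sum: 170
Change 1: A[4] 8 -> -17, delta = -25, sum = 145
Change 2: A[5] 13 -> -5, delta = -18, sum = 127

Answer: 127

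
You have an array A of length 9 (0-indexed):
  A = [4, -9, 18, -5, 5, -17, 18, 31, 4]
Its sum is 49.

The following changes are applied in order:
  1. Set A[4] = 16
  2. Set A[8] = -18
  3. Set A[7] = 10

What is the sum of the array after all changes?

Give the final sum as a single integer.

Initial sum: 49
Change 1: A[4] 5 -> 16, delta = 11, sum = 60
Change 2: A[8] 4 -> -18, delta = -22, sum = 38
Change 3: A[7] 31 -> 10, delta = -21, sum = 17

Answer: 17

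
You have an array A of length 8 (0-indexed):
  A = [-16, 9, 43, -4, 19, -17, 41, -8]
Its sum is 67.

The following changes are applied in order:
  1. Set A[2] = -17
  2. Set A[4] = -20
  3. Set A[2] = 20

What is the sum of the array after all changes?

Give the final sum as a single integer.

Answer: 5

Derivation:
Initial sum: 67
Change 1: A[2] 43 -> -17, delta = -60, sum = 7
Change 2: A[4] 19 -> -20, delta = -39, sum = -32
Change 3: A[2] -17 -> 20, delta = 37, sum = 5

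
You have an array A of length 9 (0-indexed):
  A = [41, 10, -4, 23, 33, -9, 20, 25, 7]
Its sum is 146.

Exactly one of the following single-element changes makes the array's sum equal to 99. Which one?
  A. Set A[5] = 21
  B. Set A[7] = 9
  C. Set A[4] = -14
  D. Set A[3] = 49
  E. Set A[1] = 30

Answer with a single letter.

Option A: A[5] -9->21, delta=30, new_sum=146+(30)=176
Option B: A[7] 25->9, delta=-16, new_sum=146+(-16)=130
Option C: A[4] 33->-14, delta=-47, new_sum=146+(-47)=99 <-- matches target
Option D: A[3] 23->49, delta=26, new_sum=146+(26)=172
Option E: A[1] 10->30, delta=20, new_sum=146+(20)=166

Answer: C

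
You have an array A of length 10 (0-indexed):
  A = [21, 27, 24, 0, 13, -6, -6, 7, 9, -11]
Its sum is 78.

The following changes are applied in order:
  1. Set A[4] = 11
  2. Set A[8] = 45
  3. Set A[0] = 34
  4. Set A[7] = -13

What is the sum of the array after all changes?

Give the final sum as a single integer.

Answer: 105

Derivation:
Initial sum: 78
Change 1: A[4] 13 -> 11, delta = -2, sum = 76
Change 2: A[8] 9 -> 45, delta = 36, sum = 112
Change 3: A[0] 21 -> 34, delta = 13, sum = 125
Change 4: A[7] 7 -> -13, delta = -20, sum = 105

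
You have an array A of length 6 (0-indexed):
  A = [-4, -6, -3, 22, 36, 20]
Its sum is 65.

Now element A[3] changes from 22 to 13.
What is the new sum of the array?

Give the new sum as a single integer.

Answer: 56

Derivation:
Old value at index 3: 22
New value at index 3: 13
Delta = 13 - 22 = -9
New sum = old_sum + delta = 65 + (-9) = 56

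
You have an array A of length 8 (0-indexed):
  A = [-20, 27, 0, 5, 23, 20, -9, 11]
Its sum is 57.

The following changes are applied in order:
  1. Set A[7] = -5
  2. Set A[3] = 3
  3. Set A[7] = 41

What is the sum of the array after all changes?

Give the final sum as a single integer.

Initial sum: 57
Change 1: A[7] 11 -> -5, delta = -16, sum = 41
Change 2: A[3] 5 -> 3, delta = -2, sum = 39
Change 3: A[7] -5 -> 41, delta = 46, sum = 85

Answer: 85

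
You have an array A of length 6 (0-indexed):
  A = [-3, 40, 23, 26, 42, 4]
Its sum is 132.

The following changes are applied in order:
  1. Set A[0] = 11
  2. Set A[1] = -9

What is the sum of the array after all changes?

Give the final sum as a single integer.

Answer: 97

Derivation:
Initial sum: 132
Change 1: A[0] -3 -> 11, delta = 14, sum = 146
Change 2: A[1] 40 -> -9, delta = -49, sum = 97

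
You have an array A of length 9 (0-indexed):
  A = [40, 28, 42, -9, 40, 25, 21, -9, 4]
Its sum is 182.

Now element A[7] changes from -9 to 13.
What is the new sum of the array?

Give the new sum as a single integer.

Old value at index 7: -9
New value at index 7: 13
Delta = 13 - -9 = 22
New sum = old_sum + delta = 182 + (22) = 204

Answer: 204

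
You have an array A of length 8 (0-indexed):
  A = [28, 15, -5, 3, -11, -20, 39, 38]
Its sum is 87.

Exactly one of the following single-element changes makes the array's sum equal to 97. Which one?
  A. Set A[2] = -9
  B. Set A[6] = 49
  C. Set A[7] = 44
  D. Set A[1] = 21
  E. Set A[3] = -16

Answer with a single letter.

Answer: B

Derivation:
Option A: A[2] -5->-9, delta=-4, new_sum=87+(-4)=83
Option B: A[6] 39->49, delta=10, new_sum=87+(10)=97 <-- matches target
Option C: A[7] 38->44, delta=6, new_sum=87+(6)=93
Option D: A[1] 15->21, delta=6, new_sum=87+(6)=93
Option E: A[3] 3->-16, delta=-19, new_sum=87+(-19)=68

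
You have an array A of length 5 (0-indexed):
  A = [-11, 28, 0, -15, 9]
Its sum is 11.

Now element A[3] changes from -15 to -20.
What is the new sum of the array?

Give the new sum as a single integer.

Answer: 6

Derivation:
Old value at index 3: -15
New value at index 3: -20
Delta = -20 - -15 = -5
New sum = old_sum + delta = 11 + (-5) = 6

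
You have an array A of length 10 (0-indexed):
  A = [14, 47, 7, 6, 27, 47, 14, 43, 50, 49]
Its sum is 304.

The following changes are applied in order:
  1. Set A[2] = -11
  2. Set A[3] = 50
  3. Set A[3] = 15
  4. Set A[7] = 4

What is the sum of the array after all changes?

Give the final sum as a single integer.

Answer: 256

Derivation:
Initial sum: 304
Change 1: A[2] 7 -> -11, delta = -18, sum = 286
Change 2: A[3] 6 -> 50, delta = 44, sum = 330
Change 3: A[3] 50 -> 15, delta = -35, sum = 295
Change 4: A[7] 43 -> 4, delta = -39, sum = 256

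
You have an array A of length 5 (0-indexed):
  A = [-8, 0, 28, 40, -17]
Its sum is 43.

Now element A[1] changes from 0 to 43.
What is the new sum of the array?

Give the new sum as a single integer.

Old value at index 1: 0
New value at index 1: 43
Delta = 43 - 0 = 43
New sum = old_sum + delta = 43 + (43) = 86

Answer: 86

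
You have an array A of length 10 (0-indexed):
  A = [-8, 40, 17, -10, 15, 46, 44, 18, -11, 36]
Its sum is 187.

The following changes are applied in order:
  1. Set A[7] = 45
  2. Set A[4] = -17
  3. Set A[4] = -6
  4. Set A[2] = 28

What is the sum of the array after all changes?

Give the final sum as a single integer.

Initial sum: 187
Change 1: A[7] 18 -> 45, delta = 27, sum = 214
Change 2: A[4] 15 -> -17, delta = -32, sum = 182
Change 3: A[4] -17 -> -6, delta = 11, sum = 193
Change 4: A[2] 17 -> 28, delta = 11, sum = 204

Answer: 204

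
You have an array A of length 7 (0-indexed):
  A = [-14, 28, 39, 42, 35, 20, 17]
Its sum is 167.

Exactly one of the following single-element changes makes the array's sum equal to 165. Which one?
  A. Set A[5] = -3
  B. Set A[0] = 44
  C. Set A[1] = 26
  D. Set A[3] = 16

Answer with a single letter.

Answer: C

Derivation:
Option A: A[5] 20->-3, delta=-23, new_sum=167+(-23)=144
Option B: A[0] -14->44, delta=58, new_sum=167+(58)=225
Option C: A[1] 28->26, delta=-2, new_sum=167+(-2)=165 <-- matches target
Option D: A[3] 42->16, delta=-26, new_sum=167+(-26)=141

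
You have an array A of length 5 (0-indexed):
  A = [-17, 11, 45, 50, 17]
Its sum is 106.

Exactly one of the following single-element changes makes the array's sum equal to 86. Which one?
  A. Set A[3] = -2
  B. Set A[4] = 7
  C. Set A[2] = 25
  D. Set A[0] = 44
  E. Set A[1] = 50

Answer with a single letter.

Answer: C

Derivation:
Option A: A[3] 50->-2, delta=-52, new_sum=106+(-52)=54
Option B: A[4] 17->7, delta=-10, new_sum=106+(-10)=96
Option C: A[2] 45->25, delta=-20, new_sum=106+(-20)=86 <-- matches target
Option D: A[0] -17->44, delta=61, new_sum=106+(61)=167
Option E: A[1] 11->50, delta=39, new_sum=106+(39)=145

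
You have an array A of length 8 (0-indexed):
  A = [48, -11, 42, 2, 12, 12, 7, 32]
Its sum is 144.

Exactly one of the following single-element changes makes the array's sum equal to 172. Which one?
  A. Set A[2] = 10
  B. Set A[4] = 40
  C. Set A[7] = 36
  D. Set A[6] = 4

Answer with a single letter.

Option A: A[2] 42->10, delta=-32, new_sum=144+(-32)=112
Option B: A[4] 12->40, delta=28, new_sum=144+(28)=172 <-- matches target
Option C: A[7] 32->36, delta=4, new_sum=144+(4)=148
Option D: A[6] 7->4, delta=-3, new_sum=144+(-3)=141

Answer: B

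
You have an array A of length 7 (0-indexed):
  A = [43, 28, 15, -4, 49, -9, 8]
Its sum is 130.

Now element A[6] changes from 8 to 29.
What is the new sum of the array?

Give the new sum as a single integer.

Answer: 151

Derivation:
Old value at index 6: 8
New value at index 6: 29
Delta = 29 - 8 = 21
New sum = old_sum + delta = 130 + (21) = 151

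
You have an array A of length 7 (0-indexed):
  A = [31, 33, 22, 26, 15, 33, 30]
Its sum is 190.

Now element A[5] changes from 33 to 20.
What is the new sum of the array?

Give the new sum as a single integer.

Answer: 177

Derivation:
Old value at index 5: 33
New value at index 5: 20
Delta = 20 - 33 = -13
New sum = old_sum + delta = 190 + (-13) = 177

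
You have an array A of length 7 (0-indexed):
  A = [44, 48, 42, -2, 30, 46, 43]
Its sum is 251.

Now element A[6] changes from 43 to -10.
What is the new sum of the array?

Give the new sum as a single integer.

Answer: 198

Derivation:
Old value at index 6: 43
New value at index 6: -10
Delta = -10 - 43 = -53
New sum = old_sum + delta = 251 + (-53) = 198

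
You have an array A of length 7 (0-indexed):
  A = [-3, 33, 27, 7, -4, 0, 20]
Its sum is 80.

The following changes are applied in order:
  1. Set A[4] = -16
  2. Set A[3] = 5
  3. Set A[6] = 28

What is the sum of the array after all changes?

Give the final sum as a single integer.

Initial sum: 80
Change 1: A[4] -4 -> -16, delta = -12, sum = 68
Change 2: A[3] 7 -> 5, delta = -2, sum = 66
Change 3: A[6] 20 -> 28, delta = 8, sum = 74

Answer: 74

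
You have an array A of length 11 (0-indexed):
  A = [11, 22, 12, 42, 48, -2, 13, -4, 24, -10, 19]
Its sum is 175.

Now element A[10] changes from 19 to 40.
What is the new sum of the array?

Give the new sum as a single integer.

Old value at index 10: 19
New value at index 10: 40
Delta = 40 - 19 = 21
New sum = old_sum + delta = 175 + (21) = 196

Answer: 196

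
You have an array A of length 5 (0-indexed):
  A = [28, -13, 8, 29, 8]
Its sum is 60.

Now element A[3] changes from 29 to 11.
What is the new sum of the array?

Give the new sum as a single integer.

Answer: 42

Derivation:
Old value at index 3: 29
New value at index 3: 11
Delta = 11 - 29 = -18
New sum = old_sum + delta = 60 + (-18) = 42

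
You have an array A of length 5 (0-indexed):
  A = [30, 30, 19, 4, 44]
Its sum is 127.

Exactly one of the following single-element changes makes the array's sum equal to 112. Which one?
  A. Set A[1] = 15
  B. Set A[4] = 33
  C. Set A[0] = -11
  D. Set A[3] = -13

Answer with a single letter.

Option A: A[1] 30->15, delta=-15, new_sum=127+(-15)=112 <-- matches target
Option B: A[4] 44->33, delta=-11, new_sum=127+(-11)=116
Option C: A[0] 30->-11, delta=-41, new_sum=127+(-41)=86
Option D: A[3] 4->-13, delta=-17, new_sum=127+(-17)=110

Answer: A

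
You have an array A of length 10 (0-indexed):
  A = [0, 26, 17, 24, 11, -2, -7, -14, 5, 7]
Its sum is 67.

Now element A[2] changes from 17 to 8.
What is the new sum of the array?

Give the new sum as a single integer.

Old value at index 2: 17
New value at index 2: 8
Delta = 8 - 17 = -9
New sum = old_sum + delta = 67 + (-9) = 58

Answer: 58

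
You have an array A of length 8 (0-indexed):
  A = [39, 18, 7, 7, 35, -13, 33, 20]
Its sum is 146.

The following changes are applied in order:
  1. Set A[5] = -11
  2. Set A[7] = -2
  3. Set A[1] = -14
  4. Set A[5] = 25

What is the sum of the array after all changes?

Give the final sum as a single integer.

Initial sum: 146
Change 1: A[5] -13 -> -11, delta = 2, sum = 148
Change 2: A[7] 20 -> -2, delta = -22, sum = 126
Change 3: A[1] 18 -> -14, delta = -32, sum = 94
Change 4: A[5] -11 -> 25, delta = 36, sum = 130

Answer: 130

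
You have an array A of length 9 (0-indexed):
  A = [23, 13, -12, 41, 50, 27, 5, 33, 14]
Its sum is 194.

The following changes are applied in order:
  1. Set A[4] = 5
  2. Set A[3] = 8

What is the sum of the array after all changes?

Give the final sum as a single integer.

Answer: 116

Derivation:
Initial sum: 194
Change 1: A[4] 50 -> 5, delta = -45, sum = 149
Change 2: A[3] 41 -> 8, delta = -33, sum = 116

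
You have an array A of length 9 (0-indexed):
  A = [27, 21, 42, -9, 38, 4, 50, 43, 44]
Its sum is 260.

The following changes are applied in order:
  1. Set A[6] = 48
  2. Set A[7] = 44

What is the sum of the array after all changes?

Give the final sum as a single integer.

Answer: 259

Derivation:
Initial sum: 260
Change 1: A[6] 50 -> 48, delta = -2, sum = 258
Change 2: A[7] 43 -> 44, delta = 1, sum = 259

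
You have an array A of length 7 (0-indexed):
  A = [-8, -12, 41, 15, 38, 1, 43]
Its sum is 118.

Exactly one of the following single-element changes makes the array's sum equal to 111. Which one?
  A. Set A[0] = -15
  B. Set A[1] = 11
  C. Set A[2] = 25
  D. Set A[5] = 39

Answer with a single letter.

Answer: A

Derivation:
Option A: A[0] -8->-15, delta=-7, new_sum=118+(-7)=111 <-- matches target
Option B: A[1] -12->11, delta=23, new_sum=118+(23)=141
Option C: A[2] 41->25, delta=-16, new_sum=118+(-16)=102
Option D: A[5] 1->39, delta=38, new_sum=118+(38)=156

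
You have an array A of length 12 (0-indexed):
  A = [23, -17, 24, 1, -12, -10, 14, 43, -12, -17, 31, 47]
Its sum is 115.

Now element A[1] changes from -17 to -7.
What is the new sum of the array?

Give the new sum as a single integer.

Answer: 125

Derivation:
Old value at index 1: -17
New value at index 1: -7
Delta = -7 - -17 = 10
New sum = old_sum + delta = 115 + (10) = 125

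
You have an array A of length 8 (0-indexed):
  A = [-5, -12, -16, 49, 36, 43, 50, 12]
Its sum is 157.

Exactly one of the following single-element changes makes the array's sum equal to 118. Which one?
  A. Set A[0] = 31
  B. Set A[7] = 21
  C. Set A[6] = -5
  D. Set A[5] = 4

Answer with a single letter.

Answer: D

Derivation:
Option A: A[0] -5->31, delta=36, new_sum=157+(36)=193
Option B: A[7] 12->21, delta=9, new_sum=157+(9)=166
Option C: A[6] 50->-5, delta=-55, new_sum=157+(-55)=102
Option D: A[5] 43->4, delta=-39, new_sum=157+(-39)=118 <-- matches target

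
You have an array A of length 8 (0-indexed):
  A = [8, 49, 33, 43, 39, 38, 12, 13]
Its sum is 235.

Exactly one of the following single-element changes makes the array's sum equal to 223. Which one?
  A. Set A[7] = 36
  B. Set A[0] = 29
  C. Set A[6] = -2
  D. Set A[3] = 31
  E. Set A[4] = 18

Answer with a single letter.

Answer: D

Derivation:
Option A: A[7] 13->36, delta=23, new_sum=235+(23)=258
Option B: A[0] 8->29, delta=21, new_sum=235+(21)=256
Option C: A[6] 12->-2, delta=-14, new_sum=235+(-14)=221
Option D: A[3] 43->31, delta=-12, new_sum=235+(-12)=223 <-- matches target
Option E: A[4] 39->18, delta=-21, new_sum=235+(-21)=214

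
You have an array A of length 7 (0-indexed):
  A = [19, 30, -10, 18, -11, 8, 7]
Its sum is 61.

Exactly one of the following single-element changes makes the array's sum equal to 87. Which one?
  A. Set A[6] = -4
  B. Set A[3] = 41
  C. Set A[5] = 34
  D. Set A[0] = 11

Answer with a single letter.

Answer: C

Derivation:
Option A: A[6] 7->-4, delta=-11, new_sum=61+(-11)=50
Option B: A[3] 18->41, delta=23, new_sum=61+(23)=84
Option C: A[5] 8->34, delta=26, new_sum=61+(26)=87 <-- matches target
Option D: A[0] 19->11, delta=-8, new_sum=61+(-8)=53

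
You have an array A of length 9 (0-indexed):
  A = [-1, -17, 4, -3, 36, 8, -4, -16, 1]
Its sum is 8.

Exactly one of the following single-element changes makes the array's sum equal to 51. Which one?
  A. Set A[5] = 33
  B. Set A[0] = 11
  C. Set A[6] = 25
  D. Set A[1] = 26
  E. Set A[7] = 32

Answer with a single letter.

Answer: D

Derivation:
Option A: A[5] 8->33, delta=25, new_sum=8+(25)=33
Option B: A[0] -1->11, delta=12, new_sum=8+(12)=20
Option C: A[6] -4->25, delta=29, new_sum=8+(29)=37
Option D: A[1] -17->26, delta=43, new_sum=8+(43)=51 <-- matches target
Option E: A[7] -16->32, delta=48, new_sum=8+(48)=56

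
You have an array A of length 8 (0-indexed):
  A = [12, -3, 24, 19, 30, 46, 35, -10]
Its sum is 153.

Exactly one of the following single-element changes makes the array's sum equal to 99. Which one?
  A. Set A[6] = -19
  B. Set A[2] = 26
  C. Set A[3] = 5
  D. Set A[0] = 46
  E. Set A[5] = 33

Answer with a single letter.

Option A: A[6] 35->-19, delta=-54, new_sum=153+(-54)=99 <-- matches target
Option B: A[2] 24->26, delta=2, new_sum=153+(2)=155
Option C: A[3] 19->5, delta=-14, new_sum=153+(-14)=139
Option D: A[0] 12->46, delta=34, new_sum=153+(34)=187
Option E: A[5] 46->33, delta=-13, new_sum=153+(-13)=140

Answer: A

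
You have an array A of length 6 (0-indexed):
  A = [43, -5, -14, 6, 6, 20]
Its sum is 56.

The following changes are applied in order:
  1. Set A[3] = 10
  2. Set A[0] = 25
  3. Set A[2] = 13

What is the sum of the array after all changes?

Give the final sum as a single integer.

Answer: 69

Derivation:
Initial sum: 56
Change 1: A[3] 6 -> 10, delta = 4, sum = 60
Change 2: A[0] 43 -> 25, delta = -18, sum = 42
Change 3: A[2] -14 -> 13, delta = 27, sum = 69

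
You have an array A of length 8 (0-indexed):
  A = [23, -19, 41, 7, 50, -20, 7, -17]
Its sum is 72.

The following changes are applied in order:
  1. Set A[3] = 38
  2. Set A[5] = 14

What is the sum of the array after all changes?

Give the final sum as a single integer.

Initial sum: 72
Change 1: A[3] 7 -> 38, delta = 31, sum = 103
Change 2: A[5] -20 -> 14, delta = 34, sum = 137

Answer: 137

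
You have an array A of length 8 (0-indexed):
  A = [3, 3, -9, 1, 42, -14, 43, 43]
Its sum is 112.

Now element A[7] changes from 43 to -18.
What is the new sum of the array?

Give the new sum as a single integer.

Old value at index 7: 43
New value at index 7: -18
Delta = -18 - 43 = -61
New sum = old_sum + delta = 112 + (-61) = 51

Answer: 51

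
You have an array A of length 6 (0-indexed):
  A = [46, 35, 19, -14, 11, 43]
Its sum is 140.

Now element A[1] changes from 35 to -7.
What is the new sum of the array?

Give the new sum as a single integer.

Answer: 98

Derivation:
Old value at index 1: 35
New value at index 1: -7
Delta = -7 - 35 = -42
New sum = old_sum + delta = 140 + (-42) = 98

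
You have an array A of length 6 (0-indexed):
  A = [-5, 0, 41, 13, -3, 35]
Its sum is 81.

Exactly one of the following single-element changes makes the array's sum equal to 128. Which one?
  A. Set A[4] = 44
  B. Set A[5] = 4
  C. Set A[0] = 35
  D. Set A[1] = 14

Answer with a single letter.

Option A: A[4] -3->44, delta=47, new_sum=81+(47)=128 <-- matches target
Option B: A[5] 35->4, delta=-31, new_sum=81+(-31)=50
Option C: A[0] -5->35, delta=40, new_sum=81+(40)=121
Option D: A[1] 0->14, delta=14, new_sum=81+(14)=95

Answer: A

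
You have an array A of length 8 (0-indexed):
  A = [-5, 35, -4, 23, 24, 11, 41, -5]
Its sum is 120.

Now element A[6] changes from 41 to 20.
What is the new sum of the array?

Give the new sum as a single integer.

Old value at index 6: 41
New value at index 6: 20
Delta = 20 - 41 = -21
New sum = old_sum + delta = 120 + (-21) = 99

Answer: 99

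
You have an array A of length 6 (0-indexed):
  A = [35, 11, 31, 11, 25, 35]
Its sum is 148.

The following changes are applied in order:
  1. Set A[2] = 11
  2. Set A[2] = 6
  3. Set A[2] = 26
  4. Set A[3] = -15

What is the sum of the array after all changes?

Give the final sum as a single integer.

Answer: 117

Derivation:
Initial sum: 148
Change 1: A[2] 31 -> 11, delta = -20, sum = 128
Change 2: A[2] 11 -> 6, delta = -5, sum = 123
Change 3: A[2] 6 -> 26, delta = 20, sum = 143
Change 4: A[3] 11 -> -15, delta = -26, sum = 117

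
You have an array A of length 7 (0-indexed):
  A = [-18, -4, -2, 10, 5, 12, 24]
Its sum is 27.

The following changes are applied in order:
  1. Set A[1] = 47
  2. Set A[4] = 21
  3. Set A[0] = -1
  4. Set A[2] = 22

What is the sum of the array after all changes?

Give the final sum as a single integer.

Initial sum: 27
Change 1: A[1] -4 -> 47, delta = 51, sum = 78
Change 2: A[4] 5 -> 21, delta = 16, sum = 94
Change 3: A[0] -18 -> -1, delta = 17, sum = 111
Change 4: A[2] -2 -> 22, delta = 24, sum = 135

Answer: 135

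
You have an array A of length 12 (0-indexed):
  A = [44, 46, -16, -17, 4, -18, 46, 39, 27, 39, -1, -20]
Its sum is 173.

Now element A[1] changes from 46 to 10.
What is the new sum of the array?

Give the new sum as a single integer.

Old value at index 1: 46
New value at index 1: 10
Delta = 10 - 46 = -36
New sum = old_sum + delta = 173 + (-36) = 137

Answer: 137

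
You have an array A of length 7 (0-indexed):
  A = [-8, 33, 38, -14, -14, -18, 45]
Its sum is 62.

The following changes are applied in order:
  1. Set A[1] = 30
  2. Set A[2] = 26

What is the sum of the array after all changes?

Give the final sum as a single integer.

Answer: 47

Derivation:
Initial sum: 62
Change 1: A[1] 33 -> 30, delta = -3, sum = 59
Change 2: A[2] 38 -> 26, delta = -12, sum = 47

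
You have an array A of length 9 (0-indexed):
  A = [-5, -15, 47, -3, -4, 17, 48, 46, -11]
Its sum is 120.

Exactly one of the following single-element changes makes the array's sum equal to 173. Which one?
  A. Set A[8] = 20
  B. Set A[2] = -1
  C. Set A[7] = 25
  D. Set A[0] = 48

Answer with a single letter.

Option A: A[8] -11->20, delta=31, new_sum=120+(31)=151
Option B: A[2] 47->-1, delta=-48, new_sum=120+(-48)=72
Option C: A[7] 46->25, delta=-21, new_sum=120+(-21)=99
Option D: A[0] -5->48, delta=53, new_sum=120+(53)=173 <-- matches target

Answer: D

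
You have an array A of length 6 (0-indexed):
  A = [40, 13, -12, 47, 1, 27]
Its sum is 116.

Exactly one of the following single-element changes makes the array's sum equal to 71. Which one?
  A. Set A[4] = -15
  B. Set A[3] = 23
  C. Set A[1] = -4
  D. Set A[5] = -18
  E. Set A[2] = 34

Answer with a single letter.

Option A: A[4] 1->-15, delta=-16, new_sum=116+(-16)=100
Option B: A[3] 47->23, delta=-24, new_sum=116+(-24)=92
Option C: A[1] 13->-4, delta=-17, new_sum=116+(-17)=99
Option D: A[5] 27->-18, delta=-45, new_sum=116+(-45)=71 <-- matches target
Option E: A[2] -12->34, delta=46, new_sum=116+(46)=162

Answer: D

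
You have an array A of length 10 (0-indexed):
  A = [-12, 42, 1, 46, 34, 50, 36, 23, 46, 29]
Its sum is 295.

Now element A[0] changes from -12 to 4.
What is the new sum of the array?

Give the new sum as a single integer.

Old value at index 0: -12
New value at index 0: 4
Delta = 4 - -12 = 16
New sum = old_sum + delta = 295 + (16) = 311

Answer: 311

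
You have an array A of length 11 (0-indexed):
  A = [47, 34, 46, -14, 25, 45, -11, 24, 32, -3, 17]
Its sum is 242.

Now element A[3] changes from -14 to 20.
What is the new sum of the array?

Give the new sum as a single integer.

Old value at index 3: -14
New value at index 3: 20
Delta = 20 - -14 = 34
New sum = old_sum + delta = 242 + (34) = 276

Answer: 276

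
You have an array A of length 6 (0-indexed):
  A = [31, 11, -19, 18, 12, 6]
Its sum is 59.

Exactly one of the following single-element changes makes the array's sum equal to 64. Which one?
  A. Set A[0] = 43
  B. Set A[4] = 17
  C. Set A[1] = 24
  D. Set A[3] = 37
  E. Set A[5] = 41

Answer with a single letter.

Answer: B

Derivation:
Option A: A[0] 31->43, delta=12, new_sum=59+(12)=71
Option B: A[4] 12->17, delta=5, new_sum=59+(5)=64 <-- matches target
Option C: A[1] 11->24, delta=13, new_sum=59+(13)=72
Option D: A[3] 18->37, delta=19, new_sum=59+(19)=78
Option E: A[5] 6->41, delta=35, new_sum=59+(35)=94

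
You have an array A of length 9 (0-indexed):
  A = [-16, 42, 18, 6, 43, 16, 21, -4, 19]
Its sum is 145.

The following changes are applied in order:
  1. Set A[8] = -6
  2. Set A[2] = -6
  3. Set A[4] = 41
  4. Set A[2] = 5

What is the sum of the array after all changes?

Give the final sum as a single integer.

Answer: 105

Derivation:
Initial sum: 145
Change 1: A[8] 19 -> -6, delta = -25, sum = 120
Change 2: A[2] 18 -> -6, delta = -24, sum = 96
Change 3: A[4] 43 -> 41, delta = -2, sum = 94
Change 4: A[2] -6 -> 5, delta = 11, sum = 105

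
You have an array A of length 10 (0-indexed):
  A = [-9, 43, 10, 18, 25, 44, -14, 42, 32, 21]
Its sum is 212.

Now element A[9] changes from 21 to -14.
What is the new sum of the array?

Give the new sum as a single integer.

Answer: 177

Derivation:
Old value at index 9: 21
New value at index 9: -14
Delta = -14 - 21 = -35
New sum = old_sum + delta = 212 + (-35) = 177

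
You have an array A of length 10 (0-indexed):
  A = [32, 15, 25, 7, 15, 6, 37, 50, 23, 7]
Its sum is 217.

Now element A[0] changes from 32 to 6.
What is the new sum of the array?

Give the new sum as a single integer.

Answer: 191

Derivation:
Old value at index 0: 32
New value at index 0: 6
Delta = 6 - 32 = -26
New sum = old_sum + delta = 217 + (-26) = 191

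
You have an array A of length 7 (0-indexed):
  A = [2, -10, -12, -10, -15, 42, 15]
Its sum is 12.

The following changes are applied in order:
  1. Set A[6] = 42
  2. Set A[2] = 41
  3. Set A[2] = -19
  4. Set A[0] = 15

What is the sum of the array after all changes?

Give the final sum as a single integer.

Initial sum: 12
Change 1: A[6] 15 -> 42, delta = 27, sum = 39
Change 2: A[2] -12 -> 41, delta = 53, sum = 92
Change 3: A[2] 41 -> -19, delta = -60, sum = 32
Change 4: A[0] 2 -> 15, delta = 13, sum = 45

Answer: 45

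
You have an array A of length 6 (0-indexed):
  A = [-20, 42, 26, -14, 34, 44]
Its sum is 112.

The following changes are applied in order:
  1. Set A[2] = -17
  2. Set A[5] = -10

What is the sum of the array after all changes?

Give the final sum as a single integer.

Answer: 15

Derivation:
Initial sum: 112
Change 1: A[2] 26 -> -17, delta = -43, sum = 69
Change 2: A[5] 44 -> -10, delta = -54, sum = 15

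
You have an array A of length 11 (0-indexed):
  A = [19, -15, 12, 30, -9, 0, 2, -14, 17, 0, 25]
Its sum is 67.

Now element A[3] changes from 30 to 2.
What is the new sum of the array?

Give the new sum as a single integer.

Old value at index 3: 30
New value at index 3: 2
Delta = 2 - 30 = -28
New sum = old_sum + delta = 67 + (-28) = 39

Answer: 39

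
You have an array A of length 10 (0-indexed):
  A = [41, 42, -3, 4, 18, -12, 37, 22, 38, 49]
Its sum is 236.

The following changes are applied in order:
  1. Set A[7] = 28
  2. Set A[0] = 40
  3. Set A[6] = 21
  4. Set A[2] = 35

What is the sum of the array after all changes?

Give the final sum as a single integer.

Initial sum: 236
Change 1: A[7] 22 -> 28, delta = 6, sum = 242
Change 2: A[0] 41 -> 40, delta = -1, sum = 241
Change 3: A[6] 37 -> 21, delta = -16, sum = 225
Change 4: A[2] -3 -> 35, delta = 38, sum = 263

Answer: 263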